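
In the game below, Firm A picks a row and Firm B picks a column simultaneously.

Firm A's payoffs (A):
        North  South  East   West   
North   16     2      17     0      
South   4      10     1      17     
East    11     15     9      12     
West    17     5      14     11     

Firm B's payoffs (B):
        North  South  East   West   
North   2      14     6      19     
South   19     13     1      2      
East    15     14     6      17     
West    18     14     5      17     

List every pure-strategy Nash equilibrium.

A profile is a Nash equilibrium when each player is best-responding to the other.
Firm A's best responses — vs North: West (payoff 17); vs South: East (payoff 15); vs East: North (payoff 17); vs West: South (payoff 17).
Firm B's best responses — vs North: West (payoff 19); vs South: North (payoff 19); vs East: West (payoff 17); vs West: North (payoff 18).
The only mutual best response is (West, North); neither player gains by switching there.

(West, North)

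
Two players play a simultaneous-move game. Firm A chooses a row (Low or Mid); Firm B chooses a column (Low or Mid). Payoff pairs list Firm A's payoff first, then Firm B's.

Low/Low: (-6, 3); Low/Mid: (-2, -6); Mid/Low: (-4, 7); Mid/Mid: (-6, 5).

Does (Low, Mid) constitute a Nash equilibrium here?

No

Holding Firm B at Mid: Firm A gets -2 from Low, versus -6 from Mid. No profitable deviation for Firm A.
Holding Firm A at Low: Firm B gets -6 from Mid but could get 3 by switching to Low. Firm B has a profitable deviation.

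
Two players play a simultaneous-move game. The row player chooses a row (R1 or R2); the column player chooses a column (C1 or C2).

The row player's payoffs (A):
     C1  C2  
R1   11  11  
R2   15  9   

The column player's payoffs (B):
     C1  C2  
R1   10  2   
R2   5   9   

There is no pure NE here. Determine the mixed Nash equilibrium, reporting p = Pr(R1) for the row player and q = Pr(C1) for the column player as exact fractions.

Each player's mixing probability is pinned down by making the *other* player indifferent.
The column player indifferent between C1 and C2: p·10 + (1−p)·5 = p·2 + (1−p)·9 ⟹ 5 + 5p = 9 + (-7)p ⟹ p = 1/3.
The row player indifferent between R1 and R2: q·11 + (1−q)·11 = q·15 + (1−q)·9 ⟹ 11 + 0q = 9 + 6q ⟹ q = 1/3.

p = 1/3, q = 1/3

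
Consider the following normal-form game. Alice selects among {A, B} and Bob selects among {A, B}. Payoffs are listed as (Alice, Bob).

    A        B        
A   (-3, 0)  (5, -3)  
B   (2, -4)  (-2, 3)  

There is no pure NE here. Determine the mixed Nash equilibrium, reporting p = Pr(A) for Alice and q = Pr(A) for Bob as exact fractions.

p = 7/10, q = 7/12

Each player's mixing probability is pinned down by making the *other* player indifferent.
Bob indifferent between A and B: p·0 + (1−p)·(-4) = p·(-3) + (1−p)·3 ⟹ (-4) + 4p = 3 + (-6)p ⟹ p = 7/10.
Alice indifferent between A and B: q·(-3) + (1−q)·5 = q·2 + (1−q)·(-2) ⟹ 5 + (-8)q = (-2) + 4q ⟹ q = 7/12.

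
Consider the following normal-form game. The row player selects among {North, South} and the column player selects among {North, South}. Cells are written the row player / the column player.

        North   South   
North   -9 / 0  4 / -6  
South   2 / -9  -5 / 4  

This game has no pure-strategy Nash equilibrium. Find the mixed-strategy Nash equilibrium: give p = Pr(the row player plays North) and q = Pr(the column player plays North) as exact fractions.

Each player's mixing probability is pinned down by making the *other* player indifferent.
The column player indifferent between North and South: p·0 + (1−p)·(-9) = p·(-6) + (1−p)·4 ⟹ (-9) + 9p = 4 + (-10)p ⟹ p = 13/19.
The row player indifferent between North and South: q·(-9) + (1−q)·4 = q·2 + (1−q)·(-5) ⟹ 4 + (-13)q = (-5) + 7q ⟹ q = 9/20.

p = 13/19, q = 9/20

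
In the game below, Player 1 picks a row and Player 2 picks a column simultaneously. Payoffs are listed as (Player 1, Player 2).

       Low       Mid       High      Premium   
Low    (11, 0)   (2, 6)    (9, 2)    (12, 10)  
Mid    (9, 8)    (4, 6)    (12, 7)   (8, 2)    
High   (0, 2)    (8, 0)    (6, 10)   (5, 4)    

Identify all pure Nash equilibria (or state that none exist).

Find each player's best response to every opponent strategy; NE are the intersections.
Player 1's best responses — vs Low: Low (payoff 11); vs Mid: High (payoff 8); vs High: Mid (payoff 12); vs Premium: Low (payoff 12).
Player 2's best responses — vs Low: Premium (payoff 10); vs Mid: Low (payoff 8); vs High: High (payoff 10).
The only mutual best response is (Low, Premium); neither player gains by switching there.

(Low, Premium)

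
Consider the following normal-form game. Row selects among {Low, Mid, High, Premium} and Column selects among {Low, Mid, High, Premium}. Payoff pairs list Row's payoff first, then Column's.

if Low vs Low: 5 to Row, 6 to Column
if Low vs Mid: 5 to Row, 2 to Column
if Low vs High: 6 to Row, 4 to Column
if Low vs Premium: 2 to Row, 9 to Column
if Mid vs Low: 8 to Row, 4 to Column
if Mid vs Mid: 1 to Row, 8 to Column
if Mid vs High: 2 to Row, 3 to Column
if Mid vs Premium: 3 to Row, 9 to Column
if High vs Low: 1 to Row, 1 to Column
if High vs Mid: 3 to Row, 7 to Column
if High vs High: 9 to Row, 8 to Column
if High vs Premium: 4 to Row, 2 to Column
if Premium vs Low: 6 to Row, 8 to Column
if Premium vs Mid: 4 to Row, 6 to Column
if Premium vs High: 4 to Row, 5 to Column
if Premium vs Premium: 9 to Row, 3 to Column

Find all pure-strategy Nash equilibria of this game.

Find each player's best response to every opponent strategy; NE are the intersections.
Row's best responses — vs Low: Mid (payoff 8); vs Mid: Low (payoff 5); vs High: High (payoff 9); vs Premium: Premium (payoff 9).
Column's best responses — vs Low: Premium (payoff 9); vs Mid: Premium (payoff 9); vs High: High (payoff 8); vs Premium: Low (payoff 8).
The only mutual best response is (High, High); neither player gains by switching there.

(High, High)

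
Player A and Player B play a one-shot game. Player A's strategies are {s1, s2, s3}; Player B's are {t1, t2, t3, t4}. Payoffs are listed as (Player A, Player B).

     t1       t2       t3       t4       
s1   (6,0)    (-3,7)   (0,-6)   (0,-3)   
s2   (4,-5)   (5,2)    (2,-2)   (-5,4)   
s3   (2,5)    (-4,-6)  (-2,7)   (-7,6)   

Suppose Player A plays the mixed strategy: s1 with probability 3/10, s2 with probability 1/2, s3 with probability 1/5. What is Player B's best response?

Compute Player B's expected payoff from each pure strategy against the given mix.
t1: (3/10)·0 + (1/2)·(-5) + (1/5)·5 = -3/2
t2: (3/10)·7 + (1/2)·2 + (1/5)·(-6) = 19/10
t3: (3/10)·(-6) + (1/2)·(-2) + (1/5)·7 = -7/5
t4: (3/10)·(-3) + (1/2)·4 + (1/5)·6 = 23/10
Highest expected payoff is 23/10, from t4.

t4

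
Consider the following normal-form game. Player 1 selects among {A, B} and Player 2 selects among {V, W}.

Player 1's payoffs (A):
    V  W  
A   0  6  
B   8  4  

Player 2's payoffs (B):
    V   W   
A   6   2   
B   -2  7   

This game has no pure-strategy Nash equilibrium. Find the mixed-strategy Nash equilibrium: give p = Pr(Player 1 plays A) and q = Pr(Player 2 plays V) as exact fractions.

p = 9/13, q = 1/5

In a mixed NE each player is indifferent between their pure strategies, so the opponent's mix sets the indifference.
Player 2 indifferent between V and W: p·6 + (1−p)·(-2) = p·2 + (1−p)·7 ⟹ (-2) + 8p = 7 + (-5)p ⟹ p = 9/13.
Player 1 indifferent between A and B: q·0 + (1−q)·6 = q·8 + (1−q)·4 ⟹ 6 + (-6)q = 4 + 4q ⟹ q = 1/5.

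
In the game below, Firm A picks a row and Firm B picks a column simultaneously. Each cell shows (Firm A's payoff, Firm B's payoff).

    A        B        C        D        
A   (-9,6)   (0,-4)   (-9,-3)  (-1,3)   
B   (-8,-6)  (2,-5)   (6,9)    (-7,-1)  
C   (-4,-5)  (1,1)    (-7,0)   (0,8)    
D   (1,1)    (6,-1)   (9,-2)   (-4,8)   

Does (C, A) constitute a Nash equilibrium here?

Holding Firm B at A: Firm A gets -4 from C but could get 1 by switching to D. Firm A has a profitable deviation.

No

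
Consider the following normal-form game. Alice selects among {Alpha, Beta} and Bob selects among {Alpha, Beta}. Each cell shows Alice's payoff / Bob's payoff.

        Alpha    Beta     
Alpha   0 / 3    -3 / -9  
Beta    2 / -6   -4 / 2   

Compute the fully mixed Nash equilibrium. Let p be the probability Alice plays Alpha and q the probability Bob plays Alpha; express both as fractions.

p = 2/5, q = 1/3

In a mixed NE each player is indifferent between their pure strategies, so the opponent's mix sets the indifference.
Bob indifferent between Alpha and Beta: p·3 + (1−p)·(-6) = p·(-9) + (1−p)·2 ⟹ (-6) + 9p = 2 + (-11)p ⟹ p = 2/5.
Alice indifferent between Alpha and Beta: q·0 + (1−q)·(-3) = q·2 + (1−q)·(-4) ⟹ (-3) + 3q = (-4) + 6q ⟹ q = 1/3.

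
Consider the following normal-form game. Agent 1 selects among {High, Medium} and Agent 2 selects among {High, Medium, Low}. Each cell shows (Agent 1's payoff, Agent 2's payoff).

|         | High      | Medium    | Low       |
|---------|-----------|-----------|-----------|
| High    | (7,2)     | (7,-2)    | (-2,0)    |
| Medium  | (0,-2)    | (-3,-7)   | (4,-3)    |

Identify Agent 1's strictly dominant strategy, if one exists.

Check whether one of Agent 1's strategies beats all alternatives regardless of what the opponent does.
High is not dominant: against Low, Medium gives 4 > -2.
Medium is not dominant: against High, High gives 7 > 0.
No single strategy is best against every opponent action.

None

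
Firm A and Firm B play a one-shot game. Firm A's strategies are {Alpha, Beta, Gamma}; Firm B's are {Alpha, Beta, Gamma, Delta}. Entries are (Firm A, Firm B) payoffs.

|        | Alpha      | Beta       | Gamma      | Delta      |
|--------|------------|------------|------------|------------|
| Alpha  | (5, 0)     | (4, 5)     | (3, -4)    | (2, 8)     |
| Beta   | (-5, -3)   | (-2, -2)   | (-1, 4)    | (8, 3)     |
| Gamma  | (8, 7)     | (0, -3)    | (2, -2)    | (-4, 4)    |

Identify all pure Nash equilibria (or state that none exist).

Find each player's best response to every opponent strategy; NE are the intersections.
Firm A's best responses — vs Alpha: Gamma (payoff 8); vs Beta: Alpha (payoff 4); vs Gamma: Alpha (payoff 3); vs Delta: Beta (payoff 8).
Firm B's best responses — vs Alpha: Delta (payoff 8); vs Beta: Gamma (payoff 4); vs Gamma: Alpha (payoff 7).
The only mutual best response is (Gamma, Alpha); neither player gains by switching there.

(Gamma, Alpha)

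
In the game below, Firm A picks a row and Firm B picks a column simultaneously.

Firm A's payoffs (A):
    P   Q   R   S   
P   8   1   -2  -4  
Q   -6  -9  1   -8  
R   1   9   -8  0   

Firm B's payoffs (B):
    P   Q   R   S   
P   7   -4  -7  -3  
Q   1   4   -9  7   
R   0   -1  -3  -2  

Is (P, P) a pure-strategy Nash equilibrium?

Holding Firm B at P: Firm A gets 8 from P, versus -6 from Q, 1 from R. No profitable deviation for Firm A.
Holding Firm A at P: Firm B gets 7 from P, versus -4 from Q, -7 from R, -3 from S. No profitable deviation for Firm B either.

Yes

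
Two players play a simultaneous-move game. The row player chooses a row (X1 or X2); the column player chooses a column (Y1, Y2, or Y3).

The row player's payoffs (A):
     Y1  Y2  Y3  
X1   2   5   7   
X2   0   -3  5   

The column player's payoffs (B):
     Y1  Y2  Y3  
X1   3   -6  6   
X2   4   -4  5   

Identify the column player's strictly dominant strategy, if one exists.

Y3

A strategy is strictly dominant if it gives the column player a strictly higher payoff than every other strategy, against every choice by the opponent.
Y3 strictly dominates: vs X1: 6 > each of {3, -6}; vs X2: 5 > each of {4, -4}.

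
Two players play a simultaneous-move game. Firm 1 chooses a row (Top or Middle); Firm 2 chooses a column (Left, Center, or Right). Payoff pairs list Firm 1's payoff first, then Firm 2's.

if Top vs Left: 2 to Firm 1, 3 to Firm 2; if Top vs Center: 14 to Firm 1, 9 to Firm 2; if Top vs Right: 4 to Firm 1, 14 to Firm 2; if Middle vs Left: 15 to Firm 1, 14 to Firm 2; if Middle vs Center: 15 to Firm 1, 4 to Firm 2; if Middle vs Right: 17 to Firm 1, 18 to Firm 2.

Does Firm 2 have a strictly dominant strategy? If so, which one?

Right

A strategy is strictly dominant if it gives Firm 2 a strictly higher payoff than every other strategy, against every choice by the opponent.
Right strictly dominates: vs Top: 14 > each of {3, 9}; vs Middle: 18 > each of {14, 4}.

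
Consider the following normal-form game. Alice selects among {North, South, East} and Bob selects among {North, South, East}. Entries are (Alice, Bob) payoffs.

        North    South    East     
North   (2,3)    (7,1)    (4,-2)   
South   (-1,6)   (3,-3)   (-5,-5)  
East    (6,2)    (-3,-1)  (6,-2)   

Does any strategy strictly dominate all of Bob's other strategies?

North

A strategy is strictly dominant if it gives Bob a strictly higher payoff than every other strategy, against every choice by the opponent.
North strictly dominates: vs North: 3 > each of {1, -2}; vs South: 6 > each of {-3, -5}; vs East: 2 > each of {-1, -2}.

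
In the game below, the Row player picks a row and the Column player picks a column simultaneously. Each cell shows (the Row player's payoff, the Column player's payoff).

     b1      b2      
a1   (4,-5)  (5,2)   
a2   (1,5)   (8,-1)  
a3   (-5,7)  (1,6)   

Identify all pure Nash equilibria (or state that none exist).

Find each player's best response to every opponent strategy; NE are the intersections.
The Row player's best responses — vs b1: a1 (payoff 4); vs b2: a2 (payoff 8).
The Column player's best responses — vs a1: b2 (payoff 2); vs a2: b1 (payoff 5); vs a3: b1 (payoff 7).
No cell has both players best-responding. For instance, the Row player's best reply to b2 is a2, but against a2 the Column player prefers b1 over b2.

No pure-strategy Nash equilibrium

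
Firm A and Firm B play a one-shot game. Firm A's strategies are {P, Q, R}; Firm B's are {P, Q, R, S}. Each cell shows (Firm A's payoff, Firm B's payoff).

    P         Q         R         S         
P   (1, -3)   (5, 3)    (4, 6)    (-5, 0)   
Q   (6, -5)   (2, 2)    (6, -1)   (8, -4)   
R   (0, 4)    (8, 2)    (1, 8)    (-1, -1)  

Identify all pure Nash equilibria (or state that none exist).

No pure-strategy Nash equilibrium

A profile is a Nash equilibrium when each player is best-responding to the other.
Firm A's best responses — vs P: Q (payoff 6); vs Q: R (payoff 8); vs R: Q (payoff 6); vs S: Q (payoff 8).
Firm B's best responses — vs P: R (payoff 6); vs Q: Q (payoff 2); vs R: R (payoff 8).
No cell has both players best-responding. For instance, Firm A's best reply to R is Q, but against Q Firm B prefers Q over R.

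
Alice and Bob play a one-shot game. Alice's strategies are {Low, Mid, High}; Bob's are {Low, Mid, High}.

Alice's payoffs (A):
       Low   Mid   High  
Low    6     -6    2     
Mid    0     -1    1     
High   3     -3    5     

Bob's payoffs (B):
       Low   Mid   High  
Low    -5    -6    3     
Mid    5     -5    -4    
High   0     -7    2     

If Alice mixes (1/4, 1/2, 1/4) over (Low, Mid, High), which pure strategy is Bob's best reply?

Low

Bob's best reply maximizes expected payoff against the mix.
Low: (1/4)·(-5) + (1/2)·5 + (1/4)·0 = 5/4
Mid: (1/4)·(-6) + (1/2)·(-5) + (1/4)·(-7) = -23/4
High: (1/4)·3 + (1/2)·(-4) + (1/4)·2 = -3/4
Highest expected payoff is 5/4, from Low.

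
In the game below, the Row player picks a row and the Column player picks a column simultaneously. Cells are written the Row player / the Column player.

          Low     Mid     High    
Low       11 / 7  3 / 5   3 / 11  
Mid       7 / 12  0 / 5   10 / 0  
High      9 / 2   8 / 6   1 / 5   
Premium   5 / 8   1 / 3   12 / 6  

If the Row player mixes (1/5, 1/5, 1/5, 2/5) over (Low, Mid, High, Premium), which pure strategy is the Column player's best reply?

Low

Compute the Column player's expected payoff from each pure strategy against the given mix.
Low: (1/5)·7 + (1/5)·12 + (1/5)·2 + (2/5)·8 = 37/5
Mid: (1/5)·5 + (1/5)·5 + (1/5)·6 + (2/5)·3 = 22/5
High: (1/5)·11 + (1/5)·0 + (1/5)·5 + (2/5)·6 = 28/5
Highest expected payoff is 37/5, from Low.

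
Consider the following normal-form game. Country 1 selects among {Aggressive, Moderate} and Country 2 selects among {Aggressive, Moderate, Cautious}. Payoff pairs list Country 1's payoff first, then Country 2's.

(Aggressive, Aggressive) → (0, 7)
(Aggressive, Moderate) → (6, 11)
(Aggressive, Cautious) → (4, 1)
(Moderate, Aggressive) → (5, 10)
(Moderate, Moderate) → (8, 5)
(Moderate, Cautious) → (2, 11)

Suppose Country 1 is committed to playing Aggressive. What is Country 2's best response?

Moderate

With Country 1 fixed at Aggressive, Country 2's payoffs are: Aggressive → 7, Moderate → 11, Cautious → 1.
The maximum is 11, achieved by Moderate.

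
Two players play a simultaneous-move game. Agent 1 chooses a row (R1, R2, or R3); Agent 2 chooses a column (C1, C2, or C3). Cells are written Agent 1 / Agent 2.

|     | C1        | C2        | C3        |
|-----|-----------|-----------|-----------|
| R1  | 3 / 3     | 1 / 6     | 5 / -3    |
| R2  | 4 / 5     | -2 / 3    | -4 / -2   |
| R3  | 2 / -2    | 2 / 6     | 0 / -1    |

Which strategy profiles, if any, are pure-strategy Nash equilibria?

Check mutual best responses: a cell is a NE iff neither player can gain by unilaterally deviating.
Agent 1's best responses — vs C1: R2 (payoff 4); vs C2: R3 (payoff 2); vs C3: R1 (payoff 5).
Agent 2's best responses — vs R1: C2 (payoff 6); vs R2: C1 (payoff 5); vs R3: C2 (payoff 6).
Mutual best responses occur at (R2, C1) and (R3, C2); at each, neither player gains by switching.

(R2, C1) and (R3, C2)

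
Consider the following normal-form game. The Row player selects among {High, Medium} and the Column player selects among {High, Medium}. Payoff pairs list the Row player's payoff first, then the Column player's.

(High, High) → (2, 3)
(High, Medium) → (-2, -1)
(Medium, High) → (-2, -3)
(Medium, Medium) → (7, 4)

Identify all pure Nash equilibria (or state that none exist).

(High, High) and (Medium, Medium)

Find each player's best response to every opponent strategy; NE are the intersections.
The Row player's best responses — vs High: High (payoff 2); vs Medium: Medium (payoff 7).
The Column player's best responses — vs High: High (payoff 3); vs Medium: Medium (payoff 4).
Mutual best responses occur at (High, High) and (Medium, Medium); at each, neither player gains by switching.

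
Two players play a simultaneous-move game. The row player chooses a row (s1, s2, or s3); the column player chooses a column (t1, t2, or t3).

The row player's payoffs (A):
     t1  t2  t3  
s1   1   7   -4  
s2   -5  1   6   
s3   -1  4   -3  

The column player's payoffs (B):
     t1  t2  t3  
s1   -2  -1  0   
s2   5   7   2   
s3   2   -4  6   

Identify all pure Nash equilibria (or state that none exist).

None

A profile is a Nash equilibrium when each player is best-responding to the other.
The row player's best responses — vs t1: s1 (payoff 1); vs t2: s1 (payoff 7); vs t3: s2 (payoff 6).
The column player's best responses — vs s1: t3 (payoff 0); vs s2: t2 (payoff 7); vs s3: t3 (payoff 6).
No cell has both players best-responding. For instance, the row player's best reply to t1 is s1, but against s1 the column player prefers t3 over t1.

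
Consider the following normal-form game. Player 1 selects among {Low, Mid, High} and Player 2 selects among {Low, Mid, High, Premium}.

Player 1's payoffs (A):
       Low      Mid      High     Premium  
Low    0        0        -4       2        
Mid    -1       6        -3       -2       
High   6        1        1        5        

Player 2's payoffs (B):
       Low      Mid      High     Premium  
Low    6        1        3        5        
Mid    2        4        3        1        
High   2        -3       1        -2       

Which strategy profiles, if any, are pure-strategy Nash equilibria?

(Mid, Mid) and (High, Low)

A profile is a Nash equilibrium when each player is best-responding to the other.
Player 1's best responses — vs Low: High (payoff 6); vs Mid: Mid (payoff 6); vs High: High (payoff 1); vs Premium: High (payoff 5).
Player 2's best responses — vs Low: Low (payoff 6); vs Mid: Mid (payoff 4); vs High: Low (payoff 2).
Mutual best responses occur at (Mid, Mid) and (High, Low); at each, neither player gains by switching.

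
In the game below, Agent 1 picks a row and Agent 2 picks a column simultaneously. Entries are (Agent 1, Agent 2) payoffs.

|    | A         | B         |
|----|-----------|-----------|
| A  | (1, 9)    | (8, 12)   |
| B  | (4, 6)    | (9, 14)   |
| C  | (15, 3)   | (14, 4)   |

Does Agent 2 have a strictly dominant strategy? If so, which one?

Check whether one of Agent 2's strategies beats all alternatives regardless of what the opponent does.
B strictly dominates: vs A: 12 > 9; vs B: 14 > 6; vs C: 4 > 3.

B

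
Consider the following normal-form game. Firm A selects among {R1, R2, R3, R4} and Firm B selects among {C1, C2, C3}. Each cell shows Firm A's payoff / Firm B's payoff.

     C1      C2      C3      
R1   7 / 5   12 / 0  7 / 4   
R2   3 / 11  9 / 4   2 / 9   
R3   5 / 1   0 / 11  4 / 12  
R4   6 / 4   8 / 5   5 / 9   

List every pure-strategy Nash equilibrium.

(R1, C1)

Check mutual best responses: a cell is a NE iff neither player can gain by unilaterally deviating.
Firm A's best responses — vs C1: R1 (payoff 7); vs C2: R1 (payoff 12); vs C3: R1 (payoff 7).
Firm B's best responses — vs R1: C1 (payoff 5); vs R2: C1 (payoff 11); vs R3: C3 (payoff 12); vs R4: C3 (payoff 9).
The only mutual best response is (R1, C1); neither player gains by switching there.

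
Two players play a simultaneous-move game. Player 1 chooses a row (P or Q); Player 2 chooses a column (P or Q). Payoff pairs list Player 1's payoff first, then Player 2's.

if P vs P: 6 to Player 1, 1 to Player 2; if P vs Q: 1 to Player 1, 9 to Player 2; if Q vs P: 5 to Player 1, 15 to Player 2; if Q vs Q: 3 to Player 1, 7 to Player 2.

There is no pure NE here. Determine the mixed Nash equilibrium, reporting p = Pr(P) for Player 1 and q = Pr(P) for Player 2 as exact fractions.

Each player's mixing probability is pinned down by making the *other* player indifferent.
Player 2 indifferent between P and Q: p·1 + (1−p)·15 = p·9 + (1−p)·7 ⟹ 15 + (-14)p = 7 + 2p ⟹ p = 1/2.
Player 1 indifferent between P and Q: q·6 + (1−q)·1 = q·5 + (1−q)·3 ⟹ 1 + 5q = 3 + 2q ⟹ q = 2/3.

p = 1/2, q = 2/3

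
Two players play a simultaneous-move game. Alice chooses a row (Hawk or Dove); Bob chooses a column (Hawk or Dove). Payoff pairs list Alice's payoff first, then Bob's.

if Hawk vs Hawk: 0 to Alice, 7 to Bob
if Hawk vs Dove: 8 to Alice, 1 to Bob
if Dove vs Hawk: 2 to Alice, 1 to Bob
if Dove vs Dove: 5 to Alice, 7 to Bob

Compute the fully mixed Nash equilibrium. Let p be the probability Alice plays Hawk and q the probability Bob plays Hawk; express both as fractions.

p = 1/2, q = 3/5

In a mixed NE each player is indifferent between their pure strategies, so the opponent's mix sets the indifference.
Bob indifferent between Hawk and Dove: p·7 + (1−p)·1 = p·1 + (1−p)·7 ⟹ 1 + 6p = 7 + (-6)p ⟹ p = 1/2.
Alice indifferent between Hawk and Dove: q·0 + (1−q)·8 = q·2 + (1−q)·5 ⟹ 8 + (-8)q = 5 + (-3)q ⟹ q = 3/5.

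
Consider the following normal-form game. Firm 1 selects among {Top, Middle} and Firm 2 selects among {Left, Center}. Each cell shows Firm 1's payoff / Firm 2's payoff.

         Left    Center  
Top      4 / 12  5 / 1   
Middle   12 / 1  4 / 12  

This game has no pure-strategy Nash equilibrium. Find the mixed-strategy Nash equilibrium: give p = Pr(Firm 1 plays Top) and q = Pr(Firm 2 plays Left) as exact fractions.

In a mixed NE each player is indifferent between their pure strategies, so the opponent's mix sets the indifference.
Firm 2 indifferent between Left and Center: p·12 + (1−p)·1 = p·1 + (1−p)·12 ⟹ 1 + 11p = 12 + (-11)p ⟹ p = 1/2.
Firm 1 indifferent between Top and Middle: q·4 + (1−q)·5 = q·12 + (1−q)·4 ⟹ 5 + (-1)q = 4 + 8q ⟹ q = 1/9.

p = 1/2, q = 1/9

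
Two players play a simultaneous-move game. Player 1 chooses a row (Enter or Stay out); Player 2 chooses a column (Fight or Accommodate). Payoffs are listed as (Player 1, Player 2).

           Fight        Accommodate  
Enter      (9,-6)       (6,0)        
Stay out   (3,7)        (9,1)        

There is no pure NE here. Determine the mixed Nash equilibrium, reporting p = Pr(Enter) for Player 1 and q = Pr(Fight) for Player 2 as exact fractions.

p = 1/2, q = 1/3

Each player's mixing probability is pinned down by making the *other* player indifferent.
Player 2 indifferent between Fight and Accommodate: p·(-6) + (1−p)·7 = p·0 + (1−p)·1 ⟹ 7 + (-13)p = 1 + (-1)p ⟹ p = 1/2.
Player 1 indifferent between Enter and Stay out: q·9 + (1−q)·6 = q·3 + (1−q)·9 ⟹ 6 + 3q = 9 + (-6)q ⟹ q = 1/3.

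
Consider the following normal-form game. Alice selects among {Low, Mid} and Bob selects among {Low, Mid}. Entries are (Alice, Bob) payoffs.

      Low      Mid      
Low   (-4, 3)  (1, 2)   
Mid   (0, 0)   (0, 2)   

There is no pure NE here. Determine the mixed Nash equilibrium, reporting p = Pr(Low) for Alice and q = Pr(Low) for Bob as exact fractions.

p = 2/3, q = 1/5

In a mixed NE each player is indifferent between their pure strategies, so the opponent's mix sets the indifference.
Bob indifferent between Low and Mid: p·3 + (1−p)·0 = p·2 + (1−p)·2 ⟹ 0 + 3p = 2 + 0p ⟹ p = 2/3.
Alice indifferent between Low and Mid: q·(-4) + (1−q)·1 = q·0 + (1−q)·0 ⟹ 1 + (-5)q = 0 + 0q ⟹ q = 1/5.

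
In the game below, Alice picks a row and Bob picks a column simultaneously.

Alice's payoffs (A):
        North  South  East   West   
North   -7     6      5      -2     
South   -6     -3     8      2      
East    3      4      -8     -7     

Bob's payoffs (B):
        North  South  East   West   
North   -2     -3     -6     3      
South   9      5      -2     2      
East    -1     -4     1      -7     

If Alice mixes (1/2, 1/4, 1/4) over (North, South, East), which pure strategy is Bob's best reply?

North

Compute Bob's expected payoff from each pure strategy against the given mix.
North: (1/2)·(-2) + (1/4)·9 + (1/4)·(-1) = 1
South: (1/2)·(-3) + (1/4)·5 + (1/4)·(-4) = -5/4
East: (1/2)·(-6) + (1/4)·(-2) + (1/4)·1 = -13/4
West: (1/2)·3 + (1/4)·2 + (1/4)·(-7) = 1/4
Highest expected payoff is 1, from North.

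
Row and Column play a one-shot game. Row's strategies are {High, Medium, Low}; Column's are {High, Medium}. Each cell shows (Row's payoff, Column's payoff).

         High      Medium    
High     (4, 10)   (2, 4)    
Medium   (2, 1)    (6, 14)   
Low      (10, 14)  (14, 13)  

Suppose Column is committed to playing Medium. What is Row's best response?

Low

With Column fixed at Medium, Row's payoffs are: High → 2, Medium → 6, Low → 14.
The maximum is 14, achieved by Low.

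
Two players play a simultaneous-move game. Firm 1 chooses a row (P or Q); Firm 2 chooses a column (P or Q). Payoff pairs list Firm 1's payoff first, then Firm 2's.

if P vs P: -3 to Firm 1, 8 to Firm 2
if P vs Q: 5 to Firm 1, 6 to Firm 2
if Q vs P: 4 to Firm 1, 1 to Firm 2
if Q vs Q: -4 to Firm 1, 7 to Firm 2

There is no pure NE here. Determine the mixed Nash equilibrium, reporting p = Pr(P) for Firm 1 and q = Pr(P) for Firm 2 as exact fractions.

In a mixed NE each player is indifferent between their pure strategies, so the opponent's mix sets the indifference.
Firm 2 indifferent between P and Q: p·8 + (1−p)·1 = p·6 + (1−p)·7 ⟹ 1 + 7p = 7 + (-1)p ⟹ p = 3/4.
Firm 1 indifferent between P and Q: q·(-3) + (1−q)·5 = q·4 + (1−q)·(-4) ⟹ 5 + (-8)q = (-4) + 8q ⟹ q = 9/16.

p = 3/4, q = 9/16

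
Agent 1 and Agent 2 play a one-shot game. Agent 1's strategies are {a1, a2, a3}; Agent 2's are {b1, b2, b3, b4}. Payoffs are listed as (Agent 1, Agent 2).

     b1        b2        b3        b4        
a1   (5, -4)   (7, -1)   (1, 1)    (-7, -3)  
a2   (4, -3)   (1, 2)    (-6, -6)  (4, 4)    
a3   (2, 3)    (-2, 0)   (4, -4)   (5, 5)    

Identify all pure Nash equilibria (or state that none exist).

(a3, b4)

Check mutual best responses: a cell is a NE iff neither player can gain by unilaterally deviating.
Agent 1's best responses — vs b1: a1 (payoff 5); vs b2: a1 (payoff 7); vs b3: a3 (payoff 4); vs b4: a3 (payoff 5).
Agent 2's best responses — vs a1: b3 (payoff 1); vs a2: b4 (payoff 4); vs a3: b4 (payoff 5).
The only mutual best response is (a3, b4); neither player gains by switching there.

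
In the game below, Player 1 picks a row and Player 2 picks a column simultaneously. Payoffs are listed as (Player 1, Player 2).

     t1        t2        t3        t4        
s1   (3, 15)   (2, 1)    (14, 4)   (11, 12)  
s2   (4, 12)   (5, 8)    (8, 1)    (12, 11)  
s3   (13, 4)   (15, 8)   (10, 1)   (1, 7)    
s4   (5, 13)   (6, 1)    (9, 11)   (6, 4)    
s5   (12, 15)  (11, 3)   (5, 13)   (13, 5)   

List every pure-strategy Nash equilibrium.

(s3, t2)

Find each player's best response to every opponent strategy; NE are the intersections.
Player 1's best responses — vs t1: s3 (payoff 13); vs t2: s3 (payoff 15); vs t3: s1 (payoff 14); vs t4: s5 (payoff 13).
Player 2's best responses — vs s1: t1 (payoff 15); vs s2: t1 (payoff 12); vs s3: t2 (payoff 8); vs s4: t1 (payoff 13); vs s5: t1 (payoff 15).
The only mutual best response is (s3, t2); neither player gains by switching there.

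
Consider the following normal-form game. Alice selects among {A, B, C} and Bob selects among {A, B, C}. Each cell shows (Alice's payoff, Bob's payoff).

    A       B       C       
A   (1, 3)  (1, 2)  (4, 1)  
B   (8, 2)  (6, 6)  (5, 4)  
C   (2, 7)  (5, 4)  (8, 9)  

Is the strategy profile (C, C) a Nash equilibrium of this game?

Yes

Holding Bob at C: Alice gets 8 from C, versus 4 from A, 5 from B. No profitable deviation for Alice.
Holding Alice at C: Bob gets 9 from C, versus 7 from A, 4 from B. No profitable deviation for Bob either.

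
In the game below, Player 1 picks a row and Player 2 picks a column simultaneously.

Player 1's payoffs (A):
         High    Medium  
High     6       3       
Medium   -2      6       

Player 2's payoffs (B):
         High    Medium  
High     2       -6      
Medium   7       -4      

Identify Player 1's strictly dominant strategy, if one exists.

Check whether one of Player 1's strategies beats all alternatives regardless of what the opponent does.
High is not dominant: against Medium, Medium gives 6 > 3.
Medium is not dominant: against High, High gives 6 > -2.
No single strategy is best against every opponent action.

No strictly dominant strategy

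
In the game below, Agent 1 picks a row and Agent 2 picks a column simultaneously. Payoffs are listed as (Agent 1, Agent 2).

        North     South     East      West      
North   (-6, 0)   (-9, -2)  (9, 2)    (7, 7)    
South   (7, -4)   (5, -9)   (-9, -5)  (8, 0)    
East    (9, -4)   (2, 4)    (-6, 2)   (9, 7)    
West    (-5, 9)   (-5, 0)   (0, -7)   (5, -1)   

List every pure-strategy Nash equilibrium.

Check mutual best responses: a cell is a NE iff neither player can gain by unilaterally deviating.
Agent 1's best responses — vs North: East (payoff 9); vs South: South (payoff 5); vs East: North (payoff 9); vs West: East (payoff 9).
Agent 2's best responses — vs North: West (payoff 7); vs South: West (payoff 0); vs East: West (payoff 7); vs West: North (payoff 9).
The only mutual best response is (East, West); neither player gains by switching there.

(East, West)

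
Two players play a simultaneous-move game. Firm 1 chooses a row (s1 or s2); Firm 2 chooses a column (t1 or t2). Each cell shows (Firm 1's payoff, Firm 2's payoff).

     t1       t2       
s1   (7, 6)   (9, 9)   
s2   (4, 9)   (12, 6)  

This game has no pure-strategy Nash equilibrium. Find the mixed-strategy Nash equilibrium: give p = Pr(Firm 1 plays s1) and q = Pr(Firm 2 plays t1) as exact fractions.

p = 1/2, q = 1/2

Each player's mixing probability is pinned down by making the *other* player indifferent.
Firm 2 indifferent between t1 and t2: p·6 + (1−p)·9 = p·9 + (1−p)·6 ⟹ 9 + (-3)p = 6 + 3p ⟹ p = 1/2.
Firm 1 indifferent between s1 and s2: q·7 + (1−q)·9 = q·4 + (1−q)·12 ⟹ 9 + (-2)q = 12 + (-8)q ⟹ q = 1/2.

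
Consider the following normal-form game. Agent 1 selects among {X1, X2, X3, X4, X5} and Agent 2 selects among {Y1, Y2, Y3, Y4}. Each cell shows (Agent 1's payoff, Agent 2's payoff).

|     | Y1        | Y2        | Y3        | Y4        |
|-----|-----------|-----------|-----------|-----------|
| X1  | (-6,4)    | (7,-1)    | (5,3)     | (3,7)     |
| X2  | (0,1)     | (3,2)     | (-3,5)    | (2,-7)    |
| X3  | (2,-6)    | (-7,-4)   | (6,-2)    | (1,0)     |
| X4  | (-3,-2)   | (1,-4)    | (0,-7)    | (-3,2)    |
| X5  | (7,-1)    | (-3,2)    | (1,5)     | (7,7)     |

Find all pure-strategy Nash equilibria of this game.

(X5, Y4)

A profile is a Nash equilibrium when each player is best-responding to the other.
Agent 1's best responses — vs Y1: X5 (payoff 7); vs Y2: X1 (payoff 7); vs Y3: X3 (payoff 6); vs Y4: X5 (payoff 7).
Agent 2's best responses — vs X1: Y4 (payoff 7); vs X2: Y3 (payoff 5); vs X3: Y4 (payoff 0); vs X4: Y4 (payoff 2); vs X5: Y4 (payoff 7).
The only mutual best response is (X5, Y4); neither player gains by switching there.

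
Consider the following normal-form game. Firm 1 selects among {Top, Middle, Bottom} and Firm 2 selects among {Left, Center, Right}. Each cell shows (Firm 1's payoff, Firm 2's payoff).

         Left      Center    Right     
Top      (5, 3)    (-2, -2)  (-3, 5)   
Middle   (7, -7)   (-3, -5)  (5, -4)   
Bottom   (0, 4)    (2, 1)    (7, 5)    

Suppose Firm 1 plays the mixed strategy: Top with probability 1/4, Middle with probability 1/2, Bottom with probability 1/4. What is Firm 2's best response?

Right

Compute Firm 2's expected payoff from each pure strategy against the given mix.
Left: (1/4)·3 + (1/2)·(-7) + (1/4)·4 = -7/4
Center: (1/4)·(-2) + (1/2)·(-5) + (1/4)·1 = -11/4
Right: (1/4)·5 + (1/2)·(-4) + (1/4)·5 = 1/2
Highest expected payoff is 1/2, from Right.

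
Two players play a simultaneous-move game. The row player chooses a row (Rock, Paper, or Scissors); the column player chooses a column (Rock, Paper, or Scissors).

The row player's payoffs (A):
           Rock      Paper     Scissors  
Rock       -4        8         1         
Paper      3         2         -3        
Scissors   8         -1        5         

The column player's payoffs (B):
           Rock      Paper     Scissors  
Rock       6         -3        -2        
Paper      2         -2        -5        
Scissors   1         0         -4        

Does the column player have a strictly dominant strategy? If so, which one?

Rock

A strategy is strictly dominant if it gives the column player a strictly higher payoff than every other strategy, against every choice by the opponent.
Rock strictly dominates: vs Rock: 6 > each of {-3, -2}; vs Paper: 2 > each of {-2, -5}; vs Scissors: 1 > each of {0, -4}.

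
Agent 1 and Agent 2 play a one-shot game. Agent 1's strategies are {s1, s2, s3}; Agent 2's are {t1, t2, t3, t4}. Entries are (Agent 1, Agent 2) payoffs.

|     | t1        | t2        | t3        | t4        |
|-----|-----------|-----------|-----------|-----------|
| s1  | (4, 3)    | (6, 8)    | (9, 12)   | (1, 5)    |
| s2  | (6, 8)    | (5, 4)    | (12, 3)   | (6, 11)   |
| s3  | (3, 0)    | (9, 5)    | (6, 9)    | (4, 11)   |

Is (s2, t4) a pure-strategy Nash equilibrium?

Holding Agent 2 at t4: Agent 1 gets 6 from s2, versus 1 from s1, 4 from s3. No profitable deviation for Agent 1.
Holding Agent 1 at s2: Agent 2 gets 11 from t4, versus 8 from t1, 4 from t2, 3 from t3. No profitable deviation for Agent 2 either.

Yes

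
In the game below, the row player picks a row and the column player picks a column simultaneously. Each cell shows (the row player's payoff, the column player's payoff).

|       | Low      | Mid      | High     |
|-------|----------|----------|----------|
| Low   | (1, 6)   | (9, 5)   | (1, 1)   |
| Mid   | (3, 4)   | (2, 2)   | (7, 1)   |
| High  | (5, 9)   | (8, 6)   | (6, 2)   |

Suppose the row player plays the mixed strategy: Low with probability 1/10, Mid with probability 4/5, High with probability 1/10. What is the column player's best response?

The column player's best reply maximizes expected payoff against the mix.
Low: (1/10)·6 + (4/5)·4 + (1/10)·9 = 47/10
Mid: (1/10)·5 + (4/5)·2 + (1/10)·6 = 27/10
High: (1/10)·1 + (4/5)·1 + (1/10)·2 = 11/10
Highest expected payoff is 47/10, from Low.

Low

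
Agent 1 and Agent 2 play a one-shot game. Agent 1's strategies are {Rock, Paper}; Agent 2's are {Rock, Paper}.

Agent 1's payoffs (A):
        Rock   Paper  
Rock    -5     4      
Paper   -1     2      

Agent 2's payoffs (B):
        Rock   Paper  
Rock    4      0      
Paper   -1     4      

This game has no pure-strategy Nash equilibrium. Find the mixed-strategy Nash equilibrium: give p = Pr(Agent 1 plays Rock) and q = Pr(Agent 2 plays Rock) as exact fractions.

p = 5/9, q = 1/3

Each player's mixing probability is pinned down by making the *other* player indifferent.
Agent 2 indifferent between Rock and Paper: p·4 + (1−p)·(-1) = p·0 + (1−p)·4 ⟹ (-1) + 5p = 4 + (-4)p ⟹ p = 5/9.
Agent 1 indifferent between Rock and Paper: q·(-5) + (1−q)·4 = q·(-1) + (1−q)·2 ⟹ 4 + (-9)q = 2 + (-3)q ⟹ q = 1/3.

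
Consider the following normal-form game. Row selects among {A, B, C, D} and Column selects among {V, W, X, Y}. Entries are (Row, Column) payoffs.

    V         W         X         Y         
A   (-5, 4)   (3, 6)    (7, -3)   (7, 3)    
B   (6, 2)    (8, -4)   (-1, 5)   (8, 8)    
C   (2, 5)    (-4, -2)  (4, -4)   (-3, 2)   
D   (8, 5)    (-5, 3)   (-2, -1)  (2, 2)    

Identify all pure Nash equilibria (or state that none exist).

Check mutual best responses: a cell is a NE iff neither player can gain by unilaterally deviating.
Row's best responses — vs V: D (payoff 8); vs W: B (payoff 8); vs X: A (payoff 7); vs Y: B (payoff 8).
Column's best responses — vs A: W (payoff 6); vs B: Y (payoff 8); vs C: V (payoff 5); vs D: V (payoff 5).
Mutual best responses occur at (B, Y) and (D, V); at each, neither player gains by switching.

(B, Y) and (D, V)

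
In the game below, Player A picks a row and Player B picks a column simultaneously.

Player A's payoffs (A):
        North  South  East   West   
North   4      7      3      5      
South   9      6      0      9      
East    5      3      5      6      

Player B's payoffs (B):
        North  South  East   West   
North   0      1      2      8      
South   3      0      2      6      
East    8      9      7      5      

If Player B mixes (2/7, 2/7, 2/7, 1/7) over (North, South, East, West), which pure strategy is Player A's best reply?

South

Player A's best reply maximizes expected payoff against the mix.
North: (2/7)·4 + (2/7)·7 + (2/7)·3 + (1/7)·5 = 33/7
South: (2/7)·9 + (2/7)·6 + (2/7)·0 + (1/7)·9 = 39/7
East: (2/7)·5 + (2/7)·3 + (2/7)·5 + (1/7)·6 = 32/7
Highest expected payoff is 39/7, from South.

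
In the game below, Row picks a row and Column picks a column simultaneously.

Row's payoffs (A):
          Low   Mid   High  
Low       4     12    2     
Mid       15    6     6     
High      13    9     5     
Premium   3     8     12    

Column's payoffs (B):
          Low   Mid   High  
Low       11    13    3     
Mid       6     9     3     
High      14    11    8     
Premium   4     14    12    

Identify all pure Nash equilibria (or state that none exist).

(Low, Mid)

Check mutual best responses: a cell is a NE iff neither player can gain by unilaterally deviating.
Row's best responses — vs Low: Mid (payoff 15); vs Mid: Low (payoff 12); vs High: Premium (payoff 12).
Column's best responses — vs Low: Mid (payoff 13); vs Mid: Mid (payoff 9); vs High: Low (payoff 14); vs Premium: Mid (payoff 14).
The only mutual best response is (Low, Mid); neither player gains by switching there.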